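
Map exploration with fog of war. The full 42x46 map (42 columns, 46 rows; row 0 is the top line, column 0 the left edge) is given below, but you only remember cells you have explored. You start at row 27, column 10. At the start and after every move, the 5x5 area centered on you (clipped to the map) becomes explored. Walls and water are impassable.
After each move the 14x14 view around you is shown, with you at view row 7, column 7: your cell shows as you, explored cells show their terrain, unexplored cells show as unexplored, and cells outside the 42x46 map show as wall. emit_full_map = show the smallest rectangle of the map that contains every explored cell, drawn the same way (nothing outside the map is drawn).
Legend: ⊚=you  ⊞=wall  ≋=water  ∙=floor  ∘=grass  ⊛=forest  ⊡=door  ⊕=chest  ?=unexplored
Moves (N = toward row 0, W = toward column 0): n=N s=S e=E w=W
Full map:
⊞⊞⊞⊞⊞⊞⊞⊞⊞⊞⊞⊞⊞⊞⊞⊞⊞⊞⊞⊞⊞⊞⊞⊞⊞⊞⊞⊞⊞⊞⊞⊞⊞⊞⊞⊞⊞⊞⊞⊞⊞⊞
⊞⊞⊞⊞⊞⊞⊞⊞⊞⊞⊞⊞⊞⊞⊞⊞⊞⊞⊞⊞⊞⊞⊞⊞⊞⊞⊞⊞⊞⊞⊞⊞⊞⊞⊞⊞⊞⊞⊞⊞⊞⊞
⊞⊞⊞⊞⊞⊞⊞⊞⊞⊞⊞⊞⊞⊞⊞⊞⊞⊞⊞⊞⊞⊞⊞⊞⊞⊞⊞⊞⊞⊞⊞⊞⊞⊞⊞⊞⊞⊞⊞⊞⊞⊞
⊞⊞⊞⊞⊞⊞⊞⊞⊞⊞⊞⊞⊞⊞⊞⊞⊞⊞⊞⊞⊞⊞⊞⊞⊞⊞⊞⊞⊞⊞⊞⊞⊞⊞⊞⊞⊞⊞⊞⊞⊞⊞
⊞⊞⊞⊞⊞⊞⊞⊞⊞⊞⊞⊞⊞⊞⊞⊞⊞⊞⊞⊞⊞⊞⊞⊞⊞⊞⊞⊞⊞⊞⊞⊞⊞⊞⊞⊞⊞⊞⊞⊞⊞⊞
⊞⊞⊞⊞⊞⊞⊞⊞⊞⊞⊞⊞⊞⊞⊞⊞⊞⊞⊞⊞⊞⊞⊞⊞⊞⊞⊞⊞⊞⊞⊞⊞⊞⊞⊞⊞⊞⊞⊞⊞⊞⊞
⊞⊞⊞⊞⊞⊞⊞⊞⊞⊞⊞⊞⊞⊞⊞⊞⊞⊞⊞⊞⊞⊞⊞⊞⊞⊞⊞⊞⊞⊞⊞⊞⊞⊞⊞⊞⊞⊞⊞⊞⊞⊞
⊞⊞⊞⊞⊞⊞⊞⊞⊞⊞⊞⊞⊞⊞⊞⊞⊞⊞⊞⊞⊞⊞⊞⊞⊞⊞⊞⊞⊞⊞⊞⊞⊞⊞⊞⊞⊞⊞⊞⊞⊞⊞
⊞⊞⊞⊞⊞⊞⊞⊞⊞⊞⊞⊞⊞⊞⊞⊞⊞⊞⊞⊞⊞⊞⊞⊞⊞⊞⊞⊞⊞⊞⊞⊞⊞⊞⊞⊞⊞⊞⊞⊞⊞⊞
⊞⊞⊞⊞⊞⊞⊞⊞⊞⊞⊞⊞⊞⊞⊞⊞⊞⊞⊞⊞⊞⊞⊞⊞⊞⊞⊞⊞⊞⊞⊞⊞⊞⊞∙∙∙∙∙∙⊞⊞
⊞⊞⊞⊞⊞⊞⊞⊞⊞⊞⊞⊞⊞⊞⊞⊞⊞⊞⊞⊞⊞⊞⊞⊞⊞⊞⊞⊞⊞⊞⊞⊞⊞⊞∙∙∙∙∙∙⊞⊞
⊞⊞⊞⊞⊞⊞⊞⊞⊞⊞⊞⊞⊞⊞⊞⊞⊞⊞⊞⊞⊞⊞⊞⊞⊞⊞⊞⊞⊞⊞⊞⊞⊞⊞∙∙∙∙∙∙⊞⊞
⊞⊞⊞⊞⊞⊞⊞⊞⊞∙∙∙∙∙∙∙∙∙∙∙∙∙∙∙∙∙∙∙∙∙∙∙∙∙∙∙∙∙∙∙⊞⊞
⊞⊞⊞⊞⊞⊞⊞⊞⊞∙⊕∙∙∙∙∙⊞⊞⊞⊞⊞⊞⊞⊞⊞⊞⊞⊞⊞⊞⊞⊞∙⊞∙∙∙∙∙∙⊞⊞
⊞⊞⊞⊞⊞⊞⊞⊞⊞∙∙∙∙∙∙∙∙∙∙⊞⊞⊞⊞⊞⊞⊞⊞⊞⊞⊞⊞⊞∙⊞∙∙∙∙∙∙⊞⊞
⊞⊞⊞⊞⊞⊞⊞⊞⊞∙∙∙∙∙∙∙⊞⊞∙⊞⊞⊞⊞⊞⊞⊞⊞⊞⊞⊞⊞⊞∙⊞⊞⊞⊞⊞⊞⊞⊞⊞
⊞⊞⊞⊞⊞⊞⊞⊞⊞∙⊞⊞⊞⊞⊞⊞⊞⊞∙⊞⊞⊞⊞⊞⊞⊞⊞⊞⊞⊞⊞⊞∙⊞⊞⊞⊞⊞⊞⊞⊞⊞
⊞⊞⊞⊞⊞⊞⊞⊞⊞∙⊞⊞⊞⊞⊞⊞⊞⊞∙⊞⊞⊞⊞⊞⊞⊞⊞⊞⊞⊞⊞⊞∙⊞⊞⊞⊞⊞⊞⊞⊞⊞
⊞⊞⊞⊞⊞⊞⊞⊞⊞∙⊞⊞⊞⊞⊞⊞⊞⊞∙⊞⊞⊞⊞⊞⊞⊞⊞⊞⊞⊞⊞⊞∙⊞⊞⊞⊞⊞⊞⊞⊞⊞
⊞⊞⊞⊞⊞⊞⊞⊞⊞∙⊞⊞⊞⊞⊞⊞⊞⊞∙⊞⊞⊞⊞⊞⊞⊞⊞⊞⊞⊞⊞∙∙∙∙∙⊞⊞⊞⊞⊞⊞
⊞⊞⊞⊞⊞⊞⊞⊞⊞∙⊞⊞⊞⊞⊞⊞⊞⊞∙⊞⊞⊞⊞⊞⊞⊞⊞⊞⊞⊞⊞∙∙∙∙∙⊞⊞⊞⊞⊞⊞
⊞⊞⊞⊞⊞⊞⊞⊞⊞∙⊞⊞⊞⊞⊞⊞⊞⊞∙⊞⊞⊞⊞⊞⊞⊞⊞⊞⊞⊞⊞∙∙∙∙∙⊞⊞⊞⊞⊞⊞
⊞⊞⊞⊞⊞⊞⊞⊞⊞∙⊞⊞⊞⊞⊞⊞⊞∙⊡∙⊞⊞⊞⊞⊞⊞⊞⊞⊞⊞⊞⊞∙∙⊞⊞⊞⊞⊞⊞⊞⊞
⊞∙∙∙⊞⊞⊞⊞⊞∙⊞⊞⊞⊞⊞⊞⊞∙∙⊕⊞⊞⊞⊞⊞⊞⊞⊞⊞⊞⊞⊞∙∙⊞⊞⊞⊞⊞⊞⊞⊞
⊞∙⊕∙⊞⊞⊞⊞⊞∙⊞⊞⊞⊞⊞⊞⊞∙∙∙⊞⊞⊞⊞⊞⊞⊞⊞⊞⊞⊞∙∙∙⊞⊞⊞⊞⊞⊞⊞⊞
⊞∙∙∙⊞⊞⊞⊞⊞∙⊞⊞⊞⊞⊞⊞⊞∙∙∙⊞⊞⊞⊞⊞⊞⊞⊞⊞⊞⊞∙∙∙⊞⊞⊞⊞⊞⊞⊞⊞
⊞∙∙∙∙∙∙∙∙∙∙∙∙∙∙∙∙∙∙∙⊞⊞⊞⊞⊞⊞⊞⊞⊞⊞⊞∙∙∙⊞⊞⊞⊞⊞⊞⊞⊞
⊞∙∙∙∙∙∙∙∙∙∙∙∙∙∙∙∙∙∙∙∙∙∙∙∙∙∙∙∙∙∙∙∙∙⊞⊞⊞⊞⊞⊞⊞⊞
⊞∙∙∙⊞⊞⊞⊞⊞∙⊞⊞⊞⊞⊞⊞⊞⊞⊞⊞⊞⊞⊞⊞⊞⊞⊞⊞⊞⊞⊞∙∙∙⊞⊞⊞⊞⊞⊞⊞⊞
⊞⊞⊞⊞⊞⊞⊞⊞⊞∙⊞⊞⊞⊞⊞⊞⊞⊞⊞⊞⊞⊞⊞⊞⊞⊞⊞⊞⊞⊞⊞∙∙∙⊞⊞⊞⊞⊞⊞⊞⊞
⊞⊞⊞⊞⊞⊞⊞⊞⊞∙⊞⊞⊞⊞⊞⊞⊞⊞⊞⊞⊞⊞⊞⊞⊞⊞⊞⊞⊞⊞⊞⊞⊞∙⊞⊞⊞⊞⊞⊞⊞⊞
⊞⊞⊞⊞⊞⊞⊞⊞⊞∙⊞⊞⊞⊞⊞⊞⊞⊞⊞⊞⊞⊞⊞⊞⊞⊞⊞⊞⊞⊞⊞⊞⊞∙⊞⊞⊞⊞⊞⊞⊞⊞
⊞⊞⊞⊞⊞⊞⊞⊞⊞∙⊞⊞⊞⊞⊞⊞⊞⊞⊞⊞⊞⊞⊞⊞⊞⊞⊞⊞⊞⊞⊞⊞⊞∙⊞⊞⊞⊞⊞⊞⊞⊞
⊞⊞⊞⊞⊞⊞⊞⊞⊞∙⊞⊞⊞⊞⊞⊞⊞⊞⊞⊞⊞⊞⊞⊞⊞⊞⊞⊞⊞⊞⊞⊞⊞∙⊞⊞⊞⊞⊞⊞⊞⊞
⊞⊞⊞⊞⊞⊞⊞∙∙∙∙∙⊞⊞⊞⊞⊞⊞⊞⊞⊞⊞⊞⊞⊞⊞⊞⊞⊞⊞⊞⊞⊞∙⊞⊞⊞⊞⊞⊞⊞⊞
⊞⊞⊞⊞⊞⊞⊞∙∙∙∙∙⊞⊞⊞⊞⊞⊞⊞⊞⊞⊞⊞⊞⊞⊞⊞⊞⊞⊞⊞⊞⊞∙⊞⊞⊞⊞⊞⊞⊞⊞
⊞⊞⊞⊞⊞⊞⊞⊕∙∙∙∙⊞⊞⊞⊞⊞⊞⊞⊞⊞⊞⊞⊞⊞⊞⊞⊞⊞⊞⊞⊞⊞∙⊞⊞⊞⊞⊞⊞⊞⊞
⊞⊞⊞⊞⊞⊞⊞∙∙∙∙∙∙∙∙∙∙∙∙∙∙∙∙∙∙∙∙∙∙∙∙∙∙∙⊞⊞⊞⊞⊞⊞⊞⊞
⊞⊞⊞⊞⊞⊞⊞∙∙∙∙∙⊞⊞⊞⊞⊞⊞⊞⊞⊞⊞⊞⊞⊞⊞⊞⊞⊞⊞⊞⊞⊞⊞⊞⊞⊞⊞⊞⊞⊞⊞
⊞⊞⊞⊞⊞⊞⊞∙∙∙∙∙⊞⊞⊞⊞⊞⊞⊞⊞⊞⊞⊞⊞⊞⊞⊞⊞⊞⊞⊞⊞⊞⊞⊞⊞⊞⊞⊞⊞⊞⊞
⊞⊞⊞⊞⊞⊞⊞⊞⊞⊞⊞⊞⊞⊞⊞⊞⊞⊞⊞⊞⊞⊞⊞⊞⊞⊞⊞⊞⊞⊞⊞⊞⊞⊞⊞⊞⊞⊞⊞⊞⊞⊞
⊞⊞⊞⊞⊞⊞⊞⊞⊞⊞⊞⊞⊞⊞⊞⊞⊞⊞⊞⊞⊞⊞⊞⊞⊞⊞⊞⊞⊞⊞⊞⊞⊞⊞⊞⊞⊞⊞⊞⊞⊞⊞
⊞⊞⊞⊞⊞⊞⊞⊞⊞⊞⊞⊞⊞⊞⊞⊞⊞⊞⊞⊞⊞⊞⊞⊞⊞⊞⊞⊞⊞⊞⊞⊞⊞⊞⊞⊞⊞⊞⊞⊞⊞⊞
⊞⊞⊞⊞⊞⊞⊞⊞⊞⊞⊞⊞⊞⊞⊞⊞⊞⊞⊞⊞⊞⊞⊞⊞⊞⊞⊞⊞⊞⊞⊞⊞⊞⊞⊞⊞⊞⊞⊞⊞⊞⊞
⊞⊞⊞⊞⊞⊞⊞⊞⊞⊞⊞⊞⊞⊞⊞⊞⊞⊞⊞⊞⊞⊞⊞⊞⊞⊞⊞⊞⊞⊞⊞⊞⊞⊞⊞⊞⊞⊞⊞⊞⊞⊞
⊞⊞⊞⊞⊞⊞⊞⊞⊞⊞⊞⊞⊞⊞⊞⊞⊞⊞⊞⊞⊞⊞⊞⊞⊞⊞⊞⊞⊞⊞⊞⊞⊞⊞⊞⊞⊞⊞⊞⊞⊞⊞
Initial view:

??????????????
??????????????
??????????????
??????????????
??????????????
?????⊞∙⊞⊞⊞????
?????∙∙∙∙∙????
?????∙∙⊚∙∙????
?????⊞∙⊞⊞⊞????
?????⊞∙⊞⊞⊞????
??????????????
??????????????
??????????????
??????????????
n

??????????????
??????????????
??????????????
??????????????
??????????????
?????⊞∙⊞⊞⊞????
?????⊞∙⊞⊞⊞????
?????∙∙⊚∙∙????
?????∙∙∙∙∙????
?????⊞∙⊞⊞⊞????
?????⊞∙⊞⊞⊞????
??????????????
??????????????
??????????????

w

??????????????
??????????????
??????????????
??????????????
??????????????
?????⊞⊞∙⊞⊞⊞???
?????⊞⊞∙⊞⊞⊞???
?????∙∙⊚∙∙∙???
?????∙∙∙∙∙∙???
?????⊞⊞∙⊞⊞⊞???
??????⊞∙⊞⊞⊞???
??????????????
??????????????
??????????????

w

??????????????
??????????????
??????????????
??????????????
??????????????
?????⊞⊞⊞∙⊞⊞⊞??
?????⊞⊞⊞∙⊞⊞⊞??
?????∙∙⊚∙∙∙∙??
?????∙∙∙∙∙∙∙??
?????⊞⊞⊞∙⊞⊞⊞??
???????⊞∙⊞⊞⊞??
??????????????
??????????????
??????????????

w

??????????????
??????????????
??????????????
??????????????
??????????????
?????⊞⊞⊞⊞∙⊞⊞⊞?
?????⊞⊞⊞⊞∙⊞⊞⊞?
?????∙∙⊚∙∙∙∙∙?
?????∙∙∙∙∙∙∙∙?
?????⊞⊞⊞⊞∙⊞⊞⊞?
????????⊞∙⊞⊞⊞?
??????????????
??????????????
??????????????

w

⊞?????????????
⊞?????????????
⊞?????????????
⊞?????????????
⊞?????????????
⊞????⊞⊞⊞⊞⊞∙⊞⊞⊞
⊞????⊞⊞⊞⊞⊞∙⊞⊞⊞
⊞????∙∙⊚∙∙∙∙∙∙
⊞????∙∙∙∙∙∙∙∙∙
⊞????⊞⊞⊞⊞⊞∙⊞⊞⊞
⊞????????⊞∙⊞⊞⊞
⊞?????????????
⊞?????????????
⊞?????????????

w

⊞⊞????????????
⊞⊞????????????
⊞⊞????????????
⊞⊞????????????
⊞⊞????????????
⊞⊞???∙⊞⊞⊞⊞⊞∙⊞⊞
⊞⊞???∙⊞⊞⊞⊞⊞∙⊞⊞
⊞⊞???∙∙⊚∙∙∙∙∙∙
⊞⊞???∙∙∙∙∙∙∙∙∙
⊞⊞???∙⊞⊞⊞⊞⊞∙⊞⊞
⊞⊞????????⊞∙⊞⊞
⊞⊞????????????
⊞⊞????????????
⊞⊞????????????

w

⊞⊞⊞???????????
⊞⊞⊞???????????
⊞⊞⊞???????????
⊞⊞⊞???????????
⊞⊞⊞???????????
⊞⊞⊞??⊕∙⊞⊞⊞⊞⊞∙⊞
⊞⊞⊞??∙∙⊞⊞⊞⊞⊞∙⊞
⊞⊞⊞??∙∙⊚∙∙∙∙∙∙
⊞⊞⊞??∙∙∙∙∙∙∙∙∙
⊞⊞⊞??∙∙⊞⊞⊞⊞⊞∙⊞
⊞⊞⊞????????⊞∙⊞
⊞⊞⊞???????????
⊞⊞⊞???????????
⊞⊞⊞???????????

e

⊞⊞????????????
⊞⊞????????????
⊞⊞????????????
⊞⊞????????????
⊞⊞????????????
⊞⊞??⊕∙⊞⊞⊞⊞⊞∙⊞⊞
⊞⊞??∙∙⊞⊞⊞⊞⊞∙⊞⊞
⊞⊞??∙∙∙⊚∙∙∙∙∙∙
⊞⊞??∙∙∙∙∙∙∙∙∙∙
⊞⊞??∙∙⊞⊞⊞⊞⊞∙⊞⊞
⊞⊞????????⊞∙⊞⊞
⊞⊞????????????
⊞⊞????????????
⊞⊞????????????

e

⊞?????????????
⊞?????????????
⊞?????????????
⊞?????????????
⊞?????????????
⊞??⊕∙⊞⊞⊞⊞⊞∙⊞⊞⊞
⊞??∙∙⊞⊞⊞⊞⊞∙⊞⊞⊞
⊞??∙∙∙∙⊚∙∙∙∙∙∙
⊞??∙∙∙∙∙∙∙∙∙∙∙
⊞??∙∙⊞⊞⊞⊞⊞∙⊞⊞⊞
⊞????????⊞∙⊞⊞⊞
⊞?????????????
⊞?????????????
⊞?????????????

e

??????????????
??????????????
??????????????
??????????????
??????????????
??⊕∙⊞⊞⊞⊞⊞∙⊞⊞⊞?
??∙∙⊞⊞⊞⊞⊞∙⊞⊞⊞?
??∙∙∙∙∙⊚∙∙∙∙∙?
??∙∙∙∙∙∙∙∙∙∙∙?
??∙∙⊞⊞⊞⊞⊞∙⊞⊞⊞?
????????⊞∙⊞⊞⊞?
??????????????
??????????????
??????????????

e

??????????????
??????????????
??????????????
??????????????
??????????????
?⊕∙⊞⊞⊞⊞⊞∙⊞⊞⊞??
?∙∙⊞⊞⊞⊞⊞∙⊞⊞⊞??
?∙∙∙∙∙∙⊚∙∙∙∙??
?∙∙∙∙∙∙∙∙∙∙∙??
?∙∙⊞⊞⊞⊞⊞∙⊞⊞⊞??
???????⊞∙⊞⊞⊞??
??????????????
??????????????
??????????????

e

??????????????
??????????????
??????????????
??????????????
??????????????
⊕∙⊞⊞⊞⊞⊞∙⊞⊞⊞???
∙∙⊞⊞⊞⊞⊞∙⊞⊞⊞???
∙∙∙∙∙∙∙⊚∙∙∙???
∙∙∙∙∙∙∙∙∙∙∙???
∙∙⊞⊞⊞⊞⊞∙⊞⊞⊞???
??????⊞∙⊞⊞⊞???
??????????????
??????????????
??????????????

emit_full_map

⊕∙⊞⊞⊞⊞⊞∙⊞⊞⊞
∙∙⊞⊞⊞⊞⊞∙⊞⊞⊞
∙∙∙∙∙∙∙⊚∙∙∙
∙∙∙∙∙∙∙∙∙∙∙
∙∙⊞⊞⊞⊞⊞∙⊞⊞⊞
??????⊞∙⊞⊞⊞

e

??????????????
??????????????
??????????????
??????????????
??????????????
∙⊞⊞⊞⊞⊞∙⊞⊞⊞????
∙⊞⊞⊞⊞⊞∙⊞⊞⊞????
∙∙∙∙∙∙∙⊚∙∙????
∙∙∙∙∙∙∙∙∙∙????
∙⊞⊞⊞⊞⊞∙⊞⊞⊞????
?????⊞∙⊞⊞⊞????
??????????????
??????????????
??????????????

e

??????????????
??????????????
??????????????
??????????????
??????????????
⊞⊞⊞⊞⊞∙⊞⊞⊞⊞????
⊞⊞⊞⊞⊞∙⊞⊞⊞⊞????
∙∙∙∙∙∙∙⊚∙∙????
∙∙∙∙∙∙∙∙∙∙????
⊞⊞⊞⊞⊞∙⊞⊞⊞⊞????
????⊞∙⊞⊞⊞?????
??????????????
??????????????
??????????????

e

??????????????
??????????????
??????????????
??????????????
??????????????
⊞⊞⊞⊞∙⊞⊞⊞⊞⊞????
⊞⊞⊞⊞∙⊞⊞⊞⊞⊞????
∙∙∙∙∙∙∙⊚∙∙????
∙∙∙∙∙∙∙∙∙∙????
⊞⊞⊞⊞∙⊞⊞⊞⊞⊞????
???⊞∙⊞⊞⊞??????
??????????????
??????????????
??????????????

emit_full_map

⊕∙⊞⊞⊞⊞⊞∙⊞⊞⊞⊞⊞
∙∙⊞⊞⊞⊞⊞∙⊞⊞⊞⊞⊞
∙∙∙∙∙∙∙∙∙∙⊚∙∙
∙∙∙∙∙∙∙∙∙∙∙∙∙
∙∙⊞⊞⊞⊞⊞∙⊞⊞⊞⊞⊞
??????⊞∙⊞⊞⊞??


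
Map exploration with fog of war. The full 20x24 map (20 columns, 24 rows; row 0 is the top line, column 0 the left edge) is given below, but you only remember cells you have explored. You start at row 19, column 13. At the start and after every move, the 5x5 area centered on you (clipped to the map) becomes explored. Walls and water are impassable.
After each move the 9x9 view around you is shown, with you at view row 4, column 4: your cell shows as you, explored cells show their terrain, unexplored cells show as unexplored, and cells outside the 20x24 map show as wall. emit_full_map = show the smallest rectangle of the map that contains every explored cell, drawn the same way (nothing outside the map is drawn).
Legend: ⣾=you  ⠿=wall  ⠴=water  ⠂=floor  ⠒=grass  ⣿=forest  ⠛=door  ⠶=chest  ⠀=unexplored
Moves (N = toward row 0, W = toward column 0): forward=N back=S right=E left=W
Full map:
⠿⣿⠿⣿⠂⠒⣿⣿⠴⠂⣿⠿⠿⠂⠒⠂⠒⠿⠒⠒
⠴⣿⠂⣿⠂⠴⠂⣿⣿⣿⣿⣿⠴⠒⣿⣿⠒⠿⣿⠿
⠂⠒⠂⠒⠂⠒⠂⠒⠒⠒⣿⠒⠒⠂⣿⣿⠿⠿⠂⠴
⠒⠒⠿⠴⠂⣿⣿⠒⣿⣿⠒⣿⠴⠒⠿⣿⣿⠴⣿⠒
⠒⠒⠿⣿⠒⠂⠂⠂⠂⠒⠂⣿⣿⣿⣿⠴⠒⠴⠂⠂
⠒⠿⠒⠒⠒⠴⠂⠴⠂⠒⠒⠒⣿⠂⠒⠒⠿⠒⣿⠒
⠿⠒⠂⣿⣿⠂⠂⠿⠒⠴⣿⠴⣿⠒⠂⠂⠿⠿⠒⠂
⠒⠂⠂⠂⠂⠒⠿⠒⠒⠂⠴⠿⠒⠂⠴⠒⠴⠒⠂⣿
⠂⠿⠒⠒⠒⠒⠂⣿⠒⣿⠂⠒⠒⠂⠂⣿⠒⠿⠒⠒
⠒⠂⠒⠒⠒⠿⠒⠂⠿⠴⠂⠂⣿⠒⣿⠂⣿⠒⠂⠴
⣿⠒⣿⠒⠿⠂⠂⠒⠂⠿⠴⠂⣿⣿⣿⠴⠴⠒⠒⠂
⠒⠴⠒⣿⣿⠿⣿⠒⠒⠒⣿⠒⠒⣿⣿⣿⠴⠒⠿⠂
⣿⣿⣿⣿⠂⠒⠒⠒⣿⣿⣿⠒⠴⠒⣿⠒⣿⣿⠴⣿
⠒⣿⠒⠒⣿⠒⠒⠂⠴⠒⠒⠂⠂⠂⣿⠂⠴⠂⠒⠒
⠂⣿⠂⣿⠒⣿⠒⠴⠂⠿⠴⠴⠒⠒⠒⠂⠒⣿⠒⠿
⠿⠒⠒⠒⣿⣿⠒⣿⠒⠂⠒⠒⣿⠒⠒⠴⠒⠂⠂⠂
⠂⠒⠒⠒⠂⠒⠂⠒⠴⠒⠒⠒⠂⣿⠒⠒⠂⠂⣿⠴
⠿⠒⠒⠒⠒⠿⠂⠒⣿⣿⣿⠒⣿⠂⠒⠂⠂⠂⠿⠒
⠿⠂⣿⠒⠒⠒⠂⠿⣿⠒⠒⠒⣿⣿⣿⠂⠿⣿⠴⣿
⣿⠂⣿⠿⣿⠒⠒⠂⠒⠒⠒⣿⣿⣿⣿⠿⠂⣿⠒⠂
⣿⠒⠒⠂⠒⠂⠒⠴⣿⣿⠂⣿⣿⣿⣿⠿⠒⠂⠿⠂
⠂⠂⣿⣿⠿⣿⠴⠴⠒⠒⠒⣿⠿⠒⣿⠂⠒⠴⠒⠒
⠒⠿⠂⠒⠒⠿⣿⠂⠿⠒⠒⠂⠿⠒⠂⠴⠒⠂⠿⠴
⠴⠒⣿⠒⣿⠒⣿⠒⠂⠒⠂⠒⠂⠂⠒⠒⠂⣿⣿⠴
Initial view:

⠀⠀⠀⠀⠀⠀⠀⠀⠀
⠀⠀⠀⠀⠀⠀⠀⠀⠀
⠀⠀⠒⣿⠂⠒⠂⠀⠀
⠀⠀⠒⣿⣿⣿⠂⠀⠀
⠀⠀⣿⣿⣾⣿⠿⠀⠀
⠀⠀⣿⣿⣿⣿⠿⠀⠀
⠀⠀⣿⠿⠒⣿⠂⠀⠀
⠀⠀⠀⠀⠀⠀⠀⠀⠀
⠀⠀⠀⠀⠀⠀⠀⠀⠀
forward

⠀⠀⠀⠀⠀⠀⠀⠀⠀
⠀⠀⠀⠀⠀⠀⠀⠀⠀
⠀⠀⠒⠂⣿⠒⠒⠀⠀
⠀⠀⠒⣿⠂⠒⠂⠀⠀
⠀⠀⠒⣿⣾⣿⠂⠀⠀
⠀⠀⣿⣿⣿⣿⠿⠀⠀
⠀⠀⣿⣿⣿⣿⠿⠀⠀
⠀⠀⣿⠿⠒⣿⠂⠀⠀
⠀⠀⠀⠀⠀⠀⠀⠀⠀

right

⠀⠀⠀⠀⠀⠀⠀⠀⠀
⠀⠀⠀⠀⠀⠀⠀⠀⠀
⠀⠒⠂⣿⠒⠒⠂⠀⠀
⠀⠒⣿⠂⠒⠂⠂⠀⠀
⠀⠒⣿⣿⣾⠂⠿⠀⠀
⠀⣿⣿⣿⣿⠿⠂⠀⠀
⠀⣿⣿⣿⣿⠿⠒⠀⠀
⠀⣿⠿⠒⣿⠂⠀⠀⠀
⠀⠀⠀⠀⠀⠀⠀⠀⠀

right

⠀⠀⠀⠀⠀⠀⠀⠀⠀
⠀⠀⠀⠀⠀⠀⠀⠀⠀
⠒⠂⣿⠒⠒⠂⠂⠀⠀
⠒⣿⠂⠒⠂⠂⠂⠀⠀
⠒⣿⣿⣿⣾⠿⣿⠀⠀
⣿⣿⣿⣿⠿⠂⣿⠀⠀
⣿⣿⣿⣿⠿⠒⠂⠀⠀
⣿⠿⠒⣿⠂⠀⠀⠀⠀
⠀⠀⠀⠀⠀⠀⠀⠀⠀

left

⠀⠀⠀⠀⠀⠀⠀⠀⠀
⠀⠀⠀⠀⠀⠀⠀⠀⠀
⠀⠒⠂⣿⠒⠒⠂⠂⠀
⠀⠒⣿⠂⠒⠂⠂⠂⠀
⠀⠒⣿⣿⣾⠂⠿⣿⠀
⠀⣿⣿⣿⣿⠿⠂⣿⠀
⠀⣿⣿⣿⣿⠿⠒⠂⠀
⠀⣿⠿⠒⣿⠂⠀⠀⠀
⠀⠀⠀⠀⠀⠀⠀⠀⠀

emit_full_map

⠒⠂⣿⠒⠒⠂⠂
⠒⣿⠂⠒⠂⠂⠂
⠒⣿⣿⣾⠂⠿⣿
⣿⣿⣿⣿⠿⠂⣿
⣿⣿⣿⣿⠿⠒⠂
⣿⠿⠒⣿⠂⠀⠀

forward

⠀⠀⠀⠀⠀⠀⠀⠀⠀
⠀⠀⠀⠀⠀⠀⠀⠀⠀
⠀⠀⣿⠒⠒⠴⠒⠀⠀
⠀⠒⠂⣿⠒⠒⠂⠂⠀
⠀⠒⣿⠂⣾⠂⠂⠂⠀
⠀⠒⣿⣿⣿⠂⠿⣿⠀
⠀⣿⣿⣿⣿⠿⠂⣿⠀
⠀⣿⣿⣿⣿⠿⠒⠂⠀
⠀⣿⠿⠒⣿⠂⠀⠀⠀

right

⠀⠀⠀⠀⠀⠀⠀⠀⠀
⠀⠀⠀⠀⠀⠀⠀⠀⠀
⠀⣿⠒⠒⠴⠒⠂⠀⠀
⠒⠂⣿⠒⠒⠂⠂⠀⠀
⠒⣿⠂⠒⣾⠂⠂⠀⠀
⠒⣿⣿⣿⠂⠿⣿⠀⠀
⣿⣿⣿⣿⠿⠂⣿⠀⠀
⣿⣿⣿⣿⠿⠒⠂⠀⠀
⣿⠿⠒⣿⠂⠀⠀⠀⠀

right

⠀⠀⠀⠀⠀⠀⠀⠀⠿
⠀⠀⠀⠀⠀⠀⠀⠀⠿
⣿⠒⠒⠴⠒⠂⠂⠀⠿
⠂⣿⠒⠒⠂⠂⣿⠀⠿
⣿⠂⠒⠂⣾⠂⠿⠀⠿
⣿⣿⣿⠂⠿⣿⠴⠀⠿
⣿⣿⣿⠿⠂⣿⠒⠀⠿
⣿⣿⣿⠿⠒⠂⠀⠀⠿
⠿⠒⣿⠂⠀⠀⠀⠀⠿

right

⠀⠀⠀⠀⠀⠀⠀⠿⠿
⠀⠀⠀⠀⠀⠀⠀⠿⠿
⠒⠒⠴⠒⠂⠂⠂⠿⠿
⣿⠒⠒⠂⠂⣿⠴⠿⠿
⠂⠒⠂⠂⣾⠿⠒⠿⠿
⣿⣿⠂⠿⣿⠴⣿⠿⠿
⣿⣿⠿⠂⣿⠒⠂⠿⠿
⣿⣿⠿⠒⠂⠀⠀⠿⠿
⠒⣿⠂⠀⠀⠀⠀⠿⠿

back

⠀⠀⠀⠀⠀⠀⠀⠿⠿
⠒⠒⠴⠒⠂⠂⠂⠿⠿
⣿⠒⠒⠂⠂⣿⠴⠿⠿
⠂⠒⠂⠂⠂⠿⠒⠿⠿
⣿⣿⠂⠿⣾⠴⣿⠿⠿
⣿⣿⠿⠂⣿⠒⠂⠿⠿
⣿⣿⠿⠒⠂⠿⠂⠿⠿
⠒⣿⠂⠀⠀⠀⠀⠿⠿
⠀⠀⠀⠀⠀⠀⠀⠿⠿

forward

⠀⠀⠀⠀⠀⠀⠀⠿⠿
⠀⠀⠀⠀⠀⠀⠀⠿⠿
⠒⠒⠴⠒⠂⠂⠂⠿⠿
⣿⠒⠒⠂⠂⣿⠴⠿⠿
⠂⠒⠂⠂⣾⠿⠒⠿⠿
⣿⣿⠂⠿⣿⠴⣿⠿⠿
⣿⣿⠿⠂⣿⠒⠂⠿⠿
⣿⣿⠿⠒⠂⠿⠂⠿⠿
⠒⣿⠂⠀⠀⠀⠀⠿⠿

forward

⠀⠀⠀⠀⠀⠀⠀⠿⠿
⠀⠀⠀⠀⠀⠀⠀⠿⠿
⠀⠀⠂⠒⣿⠒⠿⠿⠿
⠒⠒⠴⠒⠂⠂⠂⠿⠿
⣿⠒⠒⠂⣾⣿⠴⠿⠿
⠂⠒⠂⠂⠂⠿⠒⠿⠿
⣿⣿⠂⠿⣿⠴⣿⠿⠿
⣿⣿⠿⠂⣿⠒⠂⠿⠿
⣿⣿⠿⠒⠂⠿⠂⠿⠿

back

⠀⠀⠀⠀⠀⠀⠀⠿⠿
⠀⠀⠂⠒⣿⠒⠿⠿⠿
⠒⠒⠴⠒⠂⠂⠂⠿⠿
⣿⠒⠒⠂⠂⣿⠴⠿⠿
⠂⠒⠂⠂⣾⠿⠒⠿⠿
⣿⣿⠂⠿⣿⠴⣿⠿⠿
⣿⣿⠿⠂⣿⠒⠂⠿⠿
⣿⣿⠿⠒⠂⠿⠂⠿⠿
⠒⣿⠂⠀⠀⠀⠀⠿⠿

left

⠀⠀⠀⠀⠀⠀⠀⠀⠿
⠀⠀⠀⠂⠒⣿⠒⠿⠿
⣿⠒⠒⠴⠒⠂⠂⠂⠿
⠂⣿⠒⠒⠂⠂⣿⠴⠿
⣿⠂⠒⠂⣾⠂⠿⠒⠿
⣿⣿⣿⠂⠿⣿⠴⣿⠿
⣿⣿⣿⠿⠂⣿⠒⠂⠿
⣿⣿⣿⠿⠒⠂⠿⠂⠿
⠿⠒⣿⠂⠀⠀⠀⠀⠿

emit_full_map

⠀⠀⠀⠀⠂⠒⣿⠒⠿
⠀⣿⠒⠒⠴⠒⠂⠂⠂
⠒⠂⣿⠒⠒⠂⠂⣿⠴
⠒⣿⠂⠒⠂⣾⠂⠿⠒
⠒⣿⣿⣿⠂⠿⣿⠴⣿
⣿⣿⣿⣿⠿⠂⣿⠒⠂
⣿⣿⣿⣿⠿⠒⠂⠿⠂
⣿⠿⠒⣿⠂⠀⠀⠀⠀

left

⠀⠀⠀⠀⠀⠀⠀⠀⠀
⠀⠀⠀⠀⠂⠒⣿⠒⠿
⠀⣿⠒⠒⠴⠒⠂⠂⠂
⠒⠂⣿⠒⠒⠂⠂⣿⠴
⠒⣿⠂⠒⣾⠂⠂⠿⠒
⠒⣿⣿⣿⠂⠿⣿⠴⣿
⣿⣿⣿⣿⠿⠂⣿⠒⠂
⣿⣿⣿⣿⠿⠒⠂⠿⠂
⣿⠿⠒⣿⠂⠀⠀⠀⠀

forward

⠀⠀⠀⠀⠀⠀⠀⠀⠀
⠀⠀⠀⠀⠀⠀⠀⠀⠀
⠀⠀⠒⠒⠂⠒⣿⠒⠿
⠀⣿⠒⠒⠴⠒⠂⠂⠂
⠒⠂⣿⠒⣾⠂⠂⣿⠴
⠒⣿⠂⠒⠂⠂⠂⠿⠒
⠒⣿⣿⣿⠂⠿⣿⠴⣿
⣿⣿⣿⣿⠿⠂⣿⠒⠂
⣿⣿⣿⣿⠿⠒⠂⠿⠂

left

⠀⠀⠀⠀⠀⠀⠀⠀⠀
⠀⠀⠀⠀⠀⠀⠀⠀⠀
⠀⠀⠒⠒⠒⠂⠒⣿⠒
⠀⠀⣿⠒⠒⠴⠒⠂⠂
⠀⠒⠂⣿⣾⠒⠂⠂⣿
⠀⠒⣿⠂⠒⠂⠂⠂⠿
⠀⠒⣿⣿⣿⠂⠿⣿⠴
⠀⣿⣿⣿⣿⠿⠂⣿⠒
⠀⣿⣿⣿⣿⠿⠒⠂⠿

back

⠀⠀⠀⠀⠀⠀⠀⠀⠀
⠀⠀⠒⠒⠒⠂⠒⣿⠒
⠀⠀⣿⠒⠒⠴⠒⠂⠂
⠀⠒⠂⣿⠒⠒⠂⠂⣿
⠀⠒⣿⠂⣾⠂⠂⠂⠿
⠀⠒⣿⣿⣿⠂⠿⣿⠴
⠀⣿⣿⣿⣿⠿⠂⣿⠒
⠀⣿⣿⣿⣿⠿⠒⠂⠿
⠀⣿⠿⠒⣿⠂⠀⠀⠀

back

⠀⠀⠒⠒⠒⠂⠒⣿⠒
⠀⠀⣿⠒⠒⠴⠒⠂⠂
⠀⠒⠂⣿⠒⠒⠂⠂⣿
⠀⠒⣿⠂⠒⠂⠂⠂⠿
⠀⠒⣿⣿⣾⠂⠿⣿⠴
⠀⣿⣿⣿⣿⠿⠂⣿⠒
⠀⣿⣿⣿⣿⠿⠒⠂⠿
⠀⣿⠿⠒⣿⠂⠀⠀⠀
⠀⠀⠀⠀⠀⠀⠀⠀⠀

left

⠀⠀⠀⠒⠒⠒⠂⠒⣿
⠀⠀⠀⣿⠒⠒⠴⠒⠂
⠀⠀⠒⠂⣿⠒⠒⠂⠂
⠀⠀⠒⣿⠂⠒⠂⠂⠂
⠀⠀⠒⣿⣾⣿⠂⠿⣿
⠀⠀⣿⣿⣿⣿⠿⠂⣿
⠀⠀⣿⣿⣿⣿⠿⠒⠂
⠀⠀⣿⠿⠒⣿⠂⠀⠀
⠀⠀⠀⠀⠀⠀⠀⠀⠀

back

⠀⠀⠀⣿⠒⠒⠴⠒⠂
⠀⠀⠒⠂⣿⠒⠒⠂⠂
⠀⠀⠒⣿⠂⠒⠂⠂⠂
⠀⠀⠒⣿⣿⣿⠂⠿⣿
⠀⠀⣿⣿⣾⣿⠿⠂⣿
⠀⠀⣿⣿⣿⣿⠿⠒⠂
⠀⠀⣿⠿⠒⣿⠂⠀⠀
⠀⠀⠀⠀⠀⠀⠀⠀⠀
⠀⠀⠀⠀⠀⠀⠀⠀⠀

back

⠀⠀⠒⠂⣿⠒⠒⠂⠂
⠀⠀⠒⣿⠂⠒⠂⠂⠂
⠀⠀⠒⣿⣿⣿⠂⠿⣿
⠀⠀⣿⣿⣿⣿⠿⠂⣿
⠀⠀⣿⣿⣾⣿⠿⠒⠂
⠀⠀⣿⠿⠒⣿⠂⠀⠀
⠀⠀⠂⠿⠒⠂⠴⠀⠀
⠀⠀⠀⠀⠀⠀⠀⠀⠀
⠿⠿⠿⠿⠿⠿⠿⠿⠿

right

⠀⠒⠂⣿⠒⠒⠂⠂⣿
⠀⠒⣿⠂⠒⠂⠂⠂⠿
⠀⠒⣿⣿⣿⠂⠿⣿⠴
⠀⣿⣿⣿⣿⠿⠂⣿⠒
⠀⣿⣿⣿⣾⠿⠒⠂⠿
⠀⣿⠿⠒⣿⠂⠒⠀⠀
⠀⠂⠿⠒⠂⠴⠒⠀⠀
⠀⠀⠀⠀⠀⠀⠀⠀⠀
⠿⠿⠿⠿⠿⠿⠿⠿⠿

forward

⠀⠀⣿⠒⠒⠴⠒⠂⠂
⠀⠒⠂⣿⠒⠒⠂⠂⣿
⠀⠒⣿⠂⠒⠂⠂⠂⠿
⠀⠒⣿⣿⣿⠂⠿⣿⠴
⠀⣿⣿⣿⣾⠿⠂⣿⠒
⠀⣿⣿⣿⣿⠿⠒⠂⠿
⠀⣿⠿⠒⣿⠂⠒⠀⠀
⠀⠂⠿⠒⠂⠴⠒⠀⠀
⠀⠀⠀⠀⠀⠀⠀⠀⠀

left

⠀⠀⠀⣿⠒⠒⠴⠒⠂
⠀⠀⠒⠂⣿⠒⠒⠂⠂
⠀⠀⠒⣿⠂⠒⠂⠂⠂
⠀⠀⠒⣿⣿⣿⠂⠿⣿
⠀⠀⣿⣿⣾⣿⠿⠂⣿
⠀⠀⣿⣿⣿⣿⠿⠒⠂
⠀⠀⣿⠿⠒⣿⠂⠒⠀
⠀⠀⠂⠿⠒⠂⠴⠒⠀
⠀⠀⠀⠀⠀⠀⠀⠀⠀

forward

⠀⠀⠀⠒⠒⠒⠂⠒⣿
⠀⠀⠀⣿⠒⠒⠴⠒⠂
⠀⠀⠒⠂⣿⠒⠒⠂⠂
⠀⠀⠒⣿⠂⠒⠂⠂⠂
⠀⠀⠒⣿⣾⣿⠂⠿⣿
⠀⠀⣿⣿⣿⣿⠿⠂⣿
⠀⠀⣿⣿⣿⣿⠿⠒⠂
⠀⠀⣿⠿⠒⣿⠂⠒⠀
⠀⠀⠂⠿⠒⠂⠴⠒⠀

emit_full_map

⠀⠒⠒⠒⠂⠒⣿⠒⠿
⠀⣿⠒⠒⠴⠒⠂⠂⠂
⠒⠂⣿⠒⠒⠂⠂⣿⠴
⠒⣿⠂⠒⠂⠂⠂⠿⠒
⠒⣿⣾⣿⠂⠿⣿⠴⣿
⣿⣿⣿⣿⠿⠂⣿⠒⠂
⣿⣿⣿⣿⠿⠒⠂⠿⠂
⣿⠿⠒⣿⠂⠒⠀⠀⠀
⠂⠿⠒⠂⠴⠒⠀⠀⠀

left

⠀⠀⠀⠀⠒⠒⠒⠂⠒
⠀⠀⠀⠀⣿⠒⠒⠴⠒
⠀⠀⠒⠒⠂⣿⠒⠒⠂
⠀⠀⣿⠒⣿⠂⠒⠂⠂
⠀⠀⠒⠒⣾⣿⣿⠂⠿
⠀⠀⠒⣿⣿⣿⣿⠿⠂
⠀⠀⠂⣿⣿⣿⣿⠿⠒
⠀⠀⠀⣿⠿⠒⣿⠂⠒
⠀⠀⠀⠂⠿⠒⠂⠴⠒

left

⠀⠀⠀⠀⠀⠒⠒⠒⠂
⠀⠀⠀⠀⠀⣿⠒⠒⠴
⠀⠀⠒⠒⠒⠂⣿⠒⠒
⠀⠀⣿⣿⠒⣿⠂⠒⠂
⠀⠀⠒⠒⣾⣿⣿⣿⠂
⠀⠀⠒⠒⣿⣿⣿⣿⠿
⠀⠀⣿⠂⣿⣿⣿⣿⠿
⠀⠀⠀⠀⣿⠿⠒⣿⠂
⠀⠀⠀⠀⠂⠿⠒⠂⠴

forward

⠀⠀⠀⠀⠀⠀⠀⠀⠀
⠀⠀⠀⠀⠀⠒⠒⠒⠂
⠀⠀⠂⠒⠒⣿⠒⠒⠴
⠀⠀⠒⠒⠒⠂⣿⠒⠒
⠀⠀⣿⣿⣾⣿⠂⠒⠂
⠀⠀⠒⠒⠒⣿⣿⣿⠂
⠀⠀⠒⠒⣿⣿⣿⣿⠿
⠀⠀⣿⠂⣿⣿⣿⣿⠿
⠀⠀⠀⠀⣿⠿⠒⣿⠂

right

⠀⠀⠀⠀⠀⠀⠀⠀⠀
⠀⠀⠀⠀⠒⠒⠒⠂⠒
⠀⠂⠒⠒⣿⠒⠒⠴⠒
⠀⠒⠒⠒⠂⣿⠒⠒⠂
⠀⣿⣿⠒⣾⠂⠒⠂⠂
⠀⠒⠒⠒⣿⣿⣿⠂⠿
⠀⠒⠒⣿⣿⣿⣿⠿⠂
⠀⣿⠂⣿⣿⣿⣿⠿⠒
⠀⠀⠀⣿⠿⠒⣿⠂⠒

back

⠀⠀⠀⠀⠒⠒⠒⠂⠒
⠀⠂⠒⠒⣿⠒⠒⠴⠒
⠀⠒⠒⠒⠂⣿⠒⠒⠂
⠀⣿⣿⠒⣿⠂⠒⠂⠂
⠀⠒⠒⠒⣾⣿⣿⠂⠿
⠀⠒⠒⣿⣿⣿⣿⠿⠂
⠀⣿⠂⣿⣿⣿⣿⠿⠒
⠀⠀⠀⣿⠿⠒⣿⠂⠒
⠀⠀⠀⠂⠿⠒⠂⠴⠒

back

⠀⠂⠒⠒⣿⠒⠒⠴⠒
⠀⠒⠒⠒⠂⣿⠒⠒⠂
⠀⣿⣿⠒⣿⠂⠒⠂⠂
⠀⠒⠒⠒⣿⣿⣿⠂⠿
⠀⠒⠒⣿⣾⣿⣿⠿⠂
⠀⣿⠂⣿⣿⣿⣿⠿⠒
⠀⠀⠒⣿⠿⠒⣿⠂⠒
⠀⠀⠀⠂⠿⠒⠂⠴⠒
⠀⠀⠀⠀⠀⠀⠀⠀⠀

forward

⠀⠀⠀⠀⠒⠒⠒⠂⠒
⠀⠂⠒⠒⣿⠒⠒⠴⠒
⠀⠒⠒⠒⠂⣿⠒⠒⠂
⠀⣿⣿⠒⣿⠂⠒⠂⠂
⠀⠒⠒⠒⣾⣿⣿⠂⠿
⠀⠒⠒⣿⣿⣿⣿⠿⠂
⠀⣿⠂⣿⣿⣿⣿⠿⠒
⠀⠀⠒⣿⠿⠒⣿⠂⠒
⠀⠀⠀⠂⠿⠒⠂⠴⠒

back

⠀⠂⠒⠒⣿⠒⠒⠴⠒
⠀⠒⠒⠒⠂⣿⠒⠒⠂
⠀⣿⣿⠒⣿⠂⠒⠂⠂
⠀⠒⠒⠒⣿⣿⣿⠂⠿
⠀⠒⠒⣿⣾⣿⣿⠿⠂
⠀⣿⠂⣿⣿⣿⣿⠿⠒
⠀⠀⠒⣿⠿⠒⣿⠂⠒
⠀⠀⠀⠂⠿⠒⠂⠴⠒
⠀⠀⠀⠀⠀⠀⠀⠀⠀

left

⠀⠀⠂⠒⠒⣿⠒⠒⠴
⠀⠀⠒⠒⠒⠂⣿⠒⠒
⠀⠀⣿⣿⠒⣿⠂⠒⠂
⠀⠀⠒⠒⠒⣿⣿⣿⠂
⠀⠀⠒⠒⣾⣿⣿⣿⠿
⠀⠀⣿⠂⣿⣿⣿⣿⠿
⠀⠀⠒⠒⣿⠿⠒⣿⠂
⠀⠀⠀⠀⠂⠿⠒⠂⠴
⠀⠀⠀⠀⠀⠀⠀⠀⠀

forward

⠀⠀⠀⠀⠀⠒⠒⠒⠂
⠀⠀⠂⠒⠒⣿⠒⠒⠴
⠀⠀⠒⠒⠒⠂⣿⠒⠒
⠀⠀⣿⣿⠒⣿⠂⠒⠂
⠀⠀⠒⠒⣾⣿⣿⣿⠂
⠀⠀⠒⠒⣿⣿⣿⣿⠿
⠀⠀⣿⠂⣿⣿⣿⣿⠿
⠀⠀⠒⠒⣿⠿⠒⣿⠂
⠀⠀⠀⠀⠂⠿⠒⠂⠴

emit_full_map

⠀⠀⠀⠒⠒⠒⠂⠒⣿⠒⠿
⠂⠒⠒⣿⠒⠒⠴⠒⠂⠂⠂
⠒⠒⠒⠂⣿⠒⠒⠂⠂⣿⠴
⣿⣿⠒⣿⠂⠒⠂⠂⠂⠿⠒
⠒⠒⣾⣿⣿⣿⠂⠿⣿⠴⣿
⠒⠒⣿⣿⣿⣿⠿⠂⣿⠒⠂
⣿⠂⣿⣿⣿⣿⠿⠒⠂⠿⠂
⠒⠒⣿⠿⠒⣿⠂⠒⠀⠀⠀
⠀⠀⠂⠿⠒⠂⠴⠒⠀⠀⠀

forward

⠀⠀⠀⠀⠀⠀⠀⠀⠀
⠀⠀⠀⠀⠀⠒⠒⠒⠂
⠀⠀⠂⠒⠒⣿⠒⠒⠴
⠀⠀⠒⠒⠒⠂⣿⠒⠒
⠀⠀⣿⣿⣾⣿⠂⠒⠂
⠀⠀⠒⠒⠒⣿⣿⣿⠂
⠀⠀⠒⠒⣿⣿⣿⣿⠿
⠀⠀⣿⠂⣿⣿⣿⣿⠿
⠀⠀⠒⠒⣿⠿⠒⣿⠂

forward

⠀⠀⠀⠀⠀⠀⠀⠀⠀
⠀⠀⠀⠀⠀⠀⠀⠀⠀
⠀⠀⠿⠴⠴⠒⠒⠒⠂
⠀⠀⠂⠒⠒⣿⠒⠒⠴
⠀⠀⠒⠒⣾⠂⣿⠒⠒
⠀⠀⣿⣿⠒⣿⠂⠒⠂
⠀⠀⠒⠒⠒⣿⣿⣿⠂
⠀⠀⠒⠒⣿⣿⣿⣿⠿
⠀⠀⣿⠂⣿⣿⣿⣿⠿

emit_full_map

⠿⠴⠴⠒⠒⠒⠂⠒⣿⠒⠿
⠂⠒⠒⣿⠒⠒⠴⠒⠂⠂⠂
⠒⠒⣾⠂⣿⠒⠒⠂⠂⣿⠴
⣿⣿⠒⣿⠂⠒⠂⠂⠂⠿⠒
⠒⠒⠒⣿⣿⣿⠂⠿⣿⠴⣿
⠒⠒⣿⣿⣿⣿⠿⠂⣿⠒⠂
⣿⠂⣿⣿⣿⣿⠿⠒⠂⠿⠂
⠒⠒⣿⠿⠒⣿⠂⠒⠀⠀⠀
⠀⠀⠂⠿⠒⠂⠴⠒⠀⠀⠀


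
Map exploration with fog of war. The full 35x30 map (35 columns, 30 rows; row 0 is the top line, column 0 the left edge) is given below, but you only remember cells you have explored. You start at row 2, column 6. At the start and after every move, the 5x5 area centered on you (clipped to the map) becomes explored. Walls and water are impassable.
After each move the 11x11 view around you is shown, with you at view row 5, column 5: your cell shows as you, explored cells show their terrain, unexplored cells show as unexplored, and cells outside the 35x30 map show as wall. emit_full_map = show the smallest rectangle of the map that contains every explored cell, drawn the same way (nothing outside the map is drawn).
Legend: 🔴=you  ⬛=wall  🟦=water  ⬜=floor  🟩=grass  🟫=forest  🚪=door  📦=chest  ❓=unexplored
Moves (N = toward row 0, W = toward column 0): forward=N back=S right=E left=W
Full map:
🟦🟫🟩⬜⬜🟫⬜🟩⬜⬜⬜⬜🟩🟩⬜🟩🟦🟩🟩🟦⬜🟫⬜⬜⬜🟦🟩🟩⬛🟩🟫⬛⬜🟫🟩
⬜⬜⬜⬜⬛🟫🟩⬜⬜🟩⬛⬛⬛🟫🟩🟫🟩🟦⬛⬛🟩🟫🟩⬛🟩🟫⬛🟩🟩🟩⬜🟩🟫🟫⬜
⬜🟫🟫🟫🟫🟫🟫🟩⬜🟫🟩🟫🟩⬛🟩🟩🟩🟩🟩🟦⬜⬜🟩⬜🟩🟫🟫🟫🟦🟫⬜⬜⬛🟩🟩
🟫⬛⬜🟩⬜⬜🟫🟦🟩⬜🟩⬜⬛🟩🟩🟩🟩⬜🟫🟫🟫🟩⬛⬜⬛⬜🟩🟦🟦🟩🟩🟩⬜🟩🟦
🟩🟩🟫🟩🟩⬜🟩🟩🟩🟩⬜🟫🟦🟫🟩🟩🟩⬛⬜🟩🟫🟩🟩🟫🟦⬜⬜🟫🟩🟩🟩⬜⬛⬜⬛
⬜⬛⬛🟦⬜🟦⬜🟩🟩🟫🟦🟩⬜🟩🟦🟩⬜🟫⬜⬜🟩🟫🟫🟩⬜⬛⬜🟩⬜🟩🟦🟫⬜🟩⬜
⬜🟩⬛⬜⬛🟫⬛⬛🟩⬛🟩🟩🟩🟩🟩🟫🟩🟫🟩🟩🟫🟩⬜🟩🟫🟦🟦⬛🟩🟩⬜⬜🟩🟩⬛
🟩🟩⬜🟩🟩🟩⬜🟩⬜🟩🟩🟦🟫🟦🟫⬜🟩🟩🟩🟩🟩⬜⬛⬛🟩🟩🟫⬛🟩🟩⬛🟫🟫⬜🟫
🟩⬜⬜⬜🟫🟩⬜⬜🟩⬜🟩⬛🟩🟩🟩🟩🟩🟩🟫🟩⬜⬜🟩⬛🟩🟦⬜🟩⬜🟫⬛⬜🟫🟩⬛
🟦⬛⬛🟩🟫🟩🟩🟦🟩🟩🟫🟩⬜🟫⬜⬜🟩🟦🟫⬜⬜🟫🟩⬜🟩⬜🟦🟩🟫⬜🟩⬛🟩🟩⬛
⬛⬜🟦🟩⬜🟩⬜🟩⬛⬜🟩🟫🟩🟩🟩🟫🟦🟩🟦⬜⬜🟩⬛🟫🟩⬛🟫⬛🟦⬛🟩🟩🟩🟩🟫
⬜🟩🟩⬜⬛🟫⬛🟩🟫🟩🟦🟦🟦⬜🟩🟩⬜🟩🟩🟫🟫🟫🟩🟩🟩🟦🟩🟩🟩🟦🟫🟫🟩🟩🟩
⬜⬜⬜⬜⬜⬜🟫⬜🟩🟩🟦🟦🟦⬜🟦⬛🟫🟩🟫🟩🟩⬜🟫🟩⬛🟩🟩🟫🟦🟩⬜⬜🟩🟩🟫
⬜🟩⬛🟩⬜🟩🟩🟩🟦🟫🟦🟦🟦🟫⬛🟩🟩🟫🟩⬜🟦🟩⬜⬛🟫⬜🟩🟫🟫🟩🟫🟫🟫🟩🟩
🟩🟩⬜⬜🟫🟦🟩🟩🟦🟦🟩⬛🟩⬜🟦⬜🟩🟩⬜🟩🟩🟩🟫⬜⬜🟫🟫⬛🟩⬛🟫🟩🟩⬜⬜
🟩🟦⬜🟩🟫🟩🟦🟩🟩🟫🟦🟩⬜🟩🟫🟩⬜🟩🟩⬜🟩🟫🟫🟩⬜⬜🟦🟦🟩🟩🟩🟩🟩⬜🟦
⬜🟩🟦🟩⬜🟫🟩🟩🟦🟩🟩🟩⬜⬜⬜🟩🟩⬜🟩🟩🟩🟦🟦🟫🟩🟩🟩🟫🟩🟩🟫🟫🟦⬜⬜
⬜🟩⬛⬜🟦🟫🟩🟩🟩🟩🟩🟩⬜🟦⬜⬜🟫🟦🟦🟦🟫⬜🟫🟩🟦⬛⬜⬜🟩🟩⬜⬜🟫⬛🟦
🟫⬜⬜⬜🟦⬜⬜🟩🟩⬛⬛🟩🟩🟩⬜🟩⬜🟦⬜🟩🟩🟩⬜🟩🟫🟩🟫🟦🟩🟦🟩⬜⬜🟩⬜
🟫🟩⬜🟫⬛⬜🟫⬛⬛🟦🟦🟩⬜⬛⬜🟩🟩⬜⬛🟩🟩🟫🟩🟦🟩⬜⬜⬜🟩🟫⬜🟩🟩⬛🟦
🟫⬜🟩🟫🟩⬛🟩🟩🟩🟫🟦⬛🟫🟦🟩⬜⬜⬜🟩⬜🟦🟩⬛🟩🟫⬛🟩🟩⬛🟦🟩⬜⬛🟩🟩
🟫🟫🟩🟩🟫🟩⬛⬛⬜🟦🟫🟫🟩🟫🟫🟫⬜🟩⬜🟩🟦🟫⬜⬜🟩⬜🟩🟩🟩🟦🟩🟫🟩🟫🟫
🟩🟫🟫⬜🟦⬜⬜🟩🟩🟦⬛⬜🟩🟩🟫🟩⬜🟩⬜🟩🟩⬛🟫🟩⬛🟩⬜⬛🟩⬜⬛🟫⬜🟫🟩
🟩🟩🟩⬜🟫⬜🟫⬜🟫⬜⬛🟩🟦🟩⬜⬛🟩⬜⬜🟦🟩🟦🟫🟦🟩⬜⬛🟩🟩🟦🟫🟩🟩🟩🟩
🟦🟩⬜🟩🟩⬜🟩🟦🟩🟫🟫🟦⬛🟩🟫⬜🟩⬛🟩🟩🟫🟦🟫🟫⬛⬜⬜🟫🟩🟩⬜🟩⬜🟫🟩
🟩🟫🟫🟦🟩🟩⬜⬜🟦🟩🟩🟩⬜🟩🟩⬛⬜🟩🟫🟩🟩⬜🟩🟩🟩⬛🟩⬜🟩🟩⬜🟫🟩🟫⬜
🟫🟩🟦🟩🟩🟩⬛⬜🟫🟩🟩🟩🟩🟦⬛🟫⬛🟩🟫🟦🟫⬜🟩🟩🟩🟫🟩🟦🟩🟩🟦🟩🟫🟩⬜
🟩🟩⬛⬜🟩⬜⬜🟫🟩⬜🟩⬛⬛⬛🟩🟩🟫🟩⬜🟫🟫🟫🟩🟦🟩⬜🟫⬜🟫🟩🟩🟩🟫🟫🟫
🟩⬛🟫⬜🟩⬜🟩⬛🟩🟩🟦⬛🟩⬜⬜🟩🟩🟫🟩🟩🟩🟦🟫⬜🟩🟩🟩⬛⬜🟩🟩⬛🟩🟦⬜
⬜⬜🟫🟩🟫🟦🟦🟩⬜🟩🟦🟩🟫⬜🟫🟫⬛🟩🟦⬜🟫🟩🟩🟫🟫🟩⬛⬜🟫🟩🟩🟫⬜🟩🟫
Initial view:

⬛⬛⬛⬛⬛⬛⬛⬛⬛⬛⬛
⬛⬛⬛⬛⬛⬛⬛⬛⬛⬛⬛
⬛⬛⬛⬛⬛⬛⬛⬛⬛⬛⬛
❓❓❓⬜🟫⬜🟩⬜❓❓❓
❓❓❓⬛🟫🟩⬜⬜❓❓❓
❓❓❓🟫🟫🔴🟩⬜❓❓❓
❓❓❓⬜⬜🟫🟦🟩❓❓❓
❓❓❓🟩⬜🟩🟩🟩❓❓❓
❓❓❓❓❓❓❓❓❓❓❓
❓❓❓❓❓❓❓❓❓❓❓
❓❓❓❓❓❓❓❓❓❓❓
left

⬛⬛⬛⬛⬛⬛⬛⬛⬛⬛⬛
⬛⬛⬛⬛⬛⬛⬛⬛⬛⬛⬛
⬛⬛⬛⬛⬛⬛⬛⬛⬛⬛⬛
❓❓❓⬜⬜🟫⬜🟩⬜❓❓
❓❓❓⬜⬛🟫🟩⬜⬜❓❓
❓❓❓🟫🟫🔴🟫🟩⬜❓❓
❓❓❓🟩⬜⬜🟫🟦🟩❓❓
❓❓❓🟩🟩⬜🟩🟩🟩❓❓
❓❓❓❓❓❓❓❓❓❓❓
❓❓❓❓❓❓❓❓❓❓❓
❓❓❓❓❓❓❓❓❓❓❓

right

⬛⬛⬛⬛⬛⬛⬛⬛⬛⬛⬛
⬛⬛⬛⬛⬛⬛⬛⬛⬛⬛⬛
⬛⬛⬛⬛⬛⬛⬛⬛⬛⬛⬛
❓❓⬜⬜🟫⬜🟩⬜❓❓❓
❓❓⬜⬛🟫🟩⬜⬜❓❓❓
❓❓🟫🟫🟫🔴🟩⬜❓❓❓
❓❓🟩⬜⬜🟫🟦🟩❓❓❓
❓❓🟩🟩⬜🟩🟩🟩❓❓❓
❓❓❓❓❓❓❓❓❓❓❓
❓❓❓❓❓❓❓❓❓❓❓
❓❓❓❓❓❓❓❓❓❓❓

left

⬛⬛⬛⬛⬛⬛⬛⬛⬛⬛⬛
⬛⬛⬛⬛⬛⬛⬛⬛⬛⬛⬛
⬛⬛⬛⬛⬛⬛⬛⬛⬛⬛⬛
❓❓❓⬜⬜🟫⬜🟩⬜❓❓
❓❓❓⬜⬛🟫🟩⬜⬜❓❓
❓❓❓🟫🟫🔴🟫🟩⬜❓❓
❓❓❓🟩⬜⬜🟫🟦🟩❓❓
❓❓❓🟩🟩⬜🟩🟩🟩❓❓
❓❓❓❓❓❓❓❓❓❓❓
❓❓❓❓❓❓❓❓❓❓❓
❓❓❓❓❓❓❓❓❓❓❓

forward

⬛⬛⬛⬛⬛⬛⬛⬛⬛⬛⬛
⬛⬛⬛⬛⬛⬛⬛⬛⬛⬛⬛
⬛⬛⬛⬛⬛⬛⬛⬛⬛⬛⬛
⬛⬛⬛⬛⬛⬛⬛⬛⬛⬛⬛
❓❓❓⬜⬜🟫⬜🟩⬜❓❓
❓❓❓⬜⬛🔴🟩⬜⬜❓❓
❓❓❓🟫🟫🟫🟫🟩⬜❓❓
❓❓❓🟩⬜⬜🟫🟦🟩❓❓
❓❓❓🟩🟩⬜🟩🟩🟩❓❓
❓❓❓❓❓❓❓❓❓❓❓
❓❓❓❓❓❓❓❓❓❓❓

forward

⬛⬛⬛⬛⬛⬛⬛⬛⬛⬛⬛
⬛⬛⬛⬛⬛⬛⬛⬛⬛⬛⬛
⬛⬛⬛⬛⬛⬛⬛⬛⬛⬛⬛
⬛⬛⬛⬛⬛⬛⬛⬛⬛⬛⬛
⬛⬛⬛⬛⬛⬛⬛⬛⬛⬛⬛
❓❓❓⬜⬜🔴⬜🟩⬜❓❓
❓❓❓⬜⬛🟫🟩⬜⬜❓❓
❓❓❓🟫🟫🟫🟫🟩⬜❓❓
❓❓❓🟩⬜⬜🟫🟦🟩❓❓
❓❓❓🟩🟩⬜🟩🟩🟩❓❓
❓❓❓❓❓❓❓❓❓❓❓

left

⬛⬛⬛⬛⬛⬛⬛⬛⬛⬛⬛
⬛⬛⬛⬛⬛⬛⬛⬛⬛⬛⬛
⬛⬛⬛⬛⬛⬛⬛⬛⬛⬛⬛
⬛⬛⬛⬛⬛⬛⬛⬛⬛⬛⬛
⬛⬛⬛⬛⬛⬛⬛⬛⬛⬛⬛
⬛❓❓🟩⬜🔴🟫⬜🟩⬜❓
⬛❓❓⬜⬜⬛🟫🟩⬜⬜❓
⬛❓❓🟫🟫🟫🟫🟫🟩⬜❓
⬛❓❓❓🟩⬜⬜🟫🟦🟩❓
⬛❓❓❓🟩🟩⬜🟩🟩🟩❓
⬛❓❓❓❓❓❓❓❓❓❓

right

⬛⬛⬛⬛⬛⬛⬛⬛⬛⬛⬛
⬛⬛⬛⬛⬛⬛⬛⬛⬛⬛⬛
⬛⬛⬛⬛⬛⬛⬛⬛⬛⬛⬛
⬛⬛⬛⬛⬛⬛⬛⬛⬛⬛⬛
⬛⬛⬛⬛⬛⬛⬛⬛⬛⬛⬛
❓❓🟩⬜⬜🔴⬜🟩⬜❓❓
❓❓⬜⬜⬛🟫🟩⬜⬜❓❓
❓❓🟫🟫🟫🟫🟫🟩⬜❓❓
❓❓❓🟩⬜⬜🟫🟦🟩❓❓
❓❓❓🟩🟩⬜🟩🟩🟩❓❓
❓❓❓❓❓❓❓❓❓❓❓

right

⬛⬛⬛⬛⬛⬛⬛⬛⬛⬛⬛
⬛⬛⬛⬛⬛⬛⬛⬛⬛⬛⬛
⬛⬛⬛⬛⬛⬛⬛⬛⬛⬛⬛
⬛⬛⬛⬛⬛⬛⬛⬛⬛⬛⬛
⬛⬛⬛⬛⬛⬛⬛⬛⬛⬛⬛
❓🟩⬜⬜🟫🔴🟩⬜❓❓❓
❓⬜⬜⬛🟫🟩⬜⬜❓❓❓
❓🟫🟫🟫🟫🟫🟩⬜❓❓❓
❓❓🟩⬜⬜🟫🟦🟩❓❓❓
❓❓🟩🟩⬜🟩🟩🟩❓❓❓
❓❓❓❓❓❓❓❓❓❓❓

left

⬛⬛⬛⬛⬛⬛⬛⬛⬛⬛⬛
⬛⬛⬛⬛⬛⬛⬛⬛⬛⬛⬛
⬛⬛⬛⬛⬛⬛⬛⬛⬛⬛⬛
⬛⬛⬛⬛⬛⬛⬛⬛⬛⬛⬛
⬛⬛⬛⬛⬛⬛⬛⬛⬛⬛⬛
❓❓🟩⬜⬜🔴⬜🟩⬜❓❓
❓❓⬜⬜⬛🟫🟩⬜⬜❓❓
❓❓🟫🟫🟫🟫🟫🟩⬜❓❓
❓❓❓🟩⬜⬜🟫🟦🟩❓❓
❓❓❓🟩🟩⬜🟩🟩🟩❓❓
❓❓❓❓❓❓❓❓❓❓❓

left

⬛⬛⬛⬛⬛⬛⬛⬛⬛⬛⬛
⬛⬛⬛⬛⬛⬛⬛⬛⬛⬛⬛
⬛⬛⬛⬛⬛⬛⬛⬛⬛⬛⬛
⬛⬛⬛⬛⬛⬛⬛⬛⬛⬛⬛
⬛⬛⬛⬛⬛⬛⬛⬛⬛⬛⬛
⬛❓❓🟩⬜🔴🟫⬜🟩⬜❓
⬛❓❓⬜⬜⬛🟫🟩⬜⬜❓
⬛❓❓🟫🟫🟫🟫🟫🟩⬜❓
⬛❓❓❓🟩⬜⬜🟫🟦🟩❓
⬛❓❓❓🟩🟩⬜🟩🟩🟩❓
⬛❓❓❓❓❓❓❓❓❓❓

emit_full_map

🟩⬜🔴🟫⬜🟩⬜
⬜⬜⬛🟫🟩⬜⬜
🟫🟫🟫🟫🟫🟩⬜
❓🟩⬜⬜🟫🟦🟩
❓🟩🟩⬜🟩🟩🟩


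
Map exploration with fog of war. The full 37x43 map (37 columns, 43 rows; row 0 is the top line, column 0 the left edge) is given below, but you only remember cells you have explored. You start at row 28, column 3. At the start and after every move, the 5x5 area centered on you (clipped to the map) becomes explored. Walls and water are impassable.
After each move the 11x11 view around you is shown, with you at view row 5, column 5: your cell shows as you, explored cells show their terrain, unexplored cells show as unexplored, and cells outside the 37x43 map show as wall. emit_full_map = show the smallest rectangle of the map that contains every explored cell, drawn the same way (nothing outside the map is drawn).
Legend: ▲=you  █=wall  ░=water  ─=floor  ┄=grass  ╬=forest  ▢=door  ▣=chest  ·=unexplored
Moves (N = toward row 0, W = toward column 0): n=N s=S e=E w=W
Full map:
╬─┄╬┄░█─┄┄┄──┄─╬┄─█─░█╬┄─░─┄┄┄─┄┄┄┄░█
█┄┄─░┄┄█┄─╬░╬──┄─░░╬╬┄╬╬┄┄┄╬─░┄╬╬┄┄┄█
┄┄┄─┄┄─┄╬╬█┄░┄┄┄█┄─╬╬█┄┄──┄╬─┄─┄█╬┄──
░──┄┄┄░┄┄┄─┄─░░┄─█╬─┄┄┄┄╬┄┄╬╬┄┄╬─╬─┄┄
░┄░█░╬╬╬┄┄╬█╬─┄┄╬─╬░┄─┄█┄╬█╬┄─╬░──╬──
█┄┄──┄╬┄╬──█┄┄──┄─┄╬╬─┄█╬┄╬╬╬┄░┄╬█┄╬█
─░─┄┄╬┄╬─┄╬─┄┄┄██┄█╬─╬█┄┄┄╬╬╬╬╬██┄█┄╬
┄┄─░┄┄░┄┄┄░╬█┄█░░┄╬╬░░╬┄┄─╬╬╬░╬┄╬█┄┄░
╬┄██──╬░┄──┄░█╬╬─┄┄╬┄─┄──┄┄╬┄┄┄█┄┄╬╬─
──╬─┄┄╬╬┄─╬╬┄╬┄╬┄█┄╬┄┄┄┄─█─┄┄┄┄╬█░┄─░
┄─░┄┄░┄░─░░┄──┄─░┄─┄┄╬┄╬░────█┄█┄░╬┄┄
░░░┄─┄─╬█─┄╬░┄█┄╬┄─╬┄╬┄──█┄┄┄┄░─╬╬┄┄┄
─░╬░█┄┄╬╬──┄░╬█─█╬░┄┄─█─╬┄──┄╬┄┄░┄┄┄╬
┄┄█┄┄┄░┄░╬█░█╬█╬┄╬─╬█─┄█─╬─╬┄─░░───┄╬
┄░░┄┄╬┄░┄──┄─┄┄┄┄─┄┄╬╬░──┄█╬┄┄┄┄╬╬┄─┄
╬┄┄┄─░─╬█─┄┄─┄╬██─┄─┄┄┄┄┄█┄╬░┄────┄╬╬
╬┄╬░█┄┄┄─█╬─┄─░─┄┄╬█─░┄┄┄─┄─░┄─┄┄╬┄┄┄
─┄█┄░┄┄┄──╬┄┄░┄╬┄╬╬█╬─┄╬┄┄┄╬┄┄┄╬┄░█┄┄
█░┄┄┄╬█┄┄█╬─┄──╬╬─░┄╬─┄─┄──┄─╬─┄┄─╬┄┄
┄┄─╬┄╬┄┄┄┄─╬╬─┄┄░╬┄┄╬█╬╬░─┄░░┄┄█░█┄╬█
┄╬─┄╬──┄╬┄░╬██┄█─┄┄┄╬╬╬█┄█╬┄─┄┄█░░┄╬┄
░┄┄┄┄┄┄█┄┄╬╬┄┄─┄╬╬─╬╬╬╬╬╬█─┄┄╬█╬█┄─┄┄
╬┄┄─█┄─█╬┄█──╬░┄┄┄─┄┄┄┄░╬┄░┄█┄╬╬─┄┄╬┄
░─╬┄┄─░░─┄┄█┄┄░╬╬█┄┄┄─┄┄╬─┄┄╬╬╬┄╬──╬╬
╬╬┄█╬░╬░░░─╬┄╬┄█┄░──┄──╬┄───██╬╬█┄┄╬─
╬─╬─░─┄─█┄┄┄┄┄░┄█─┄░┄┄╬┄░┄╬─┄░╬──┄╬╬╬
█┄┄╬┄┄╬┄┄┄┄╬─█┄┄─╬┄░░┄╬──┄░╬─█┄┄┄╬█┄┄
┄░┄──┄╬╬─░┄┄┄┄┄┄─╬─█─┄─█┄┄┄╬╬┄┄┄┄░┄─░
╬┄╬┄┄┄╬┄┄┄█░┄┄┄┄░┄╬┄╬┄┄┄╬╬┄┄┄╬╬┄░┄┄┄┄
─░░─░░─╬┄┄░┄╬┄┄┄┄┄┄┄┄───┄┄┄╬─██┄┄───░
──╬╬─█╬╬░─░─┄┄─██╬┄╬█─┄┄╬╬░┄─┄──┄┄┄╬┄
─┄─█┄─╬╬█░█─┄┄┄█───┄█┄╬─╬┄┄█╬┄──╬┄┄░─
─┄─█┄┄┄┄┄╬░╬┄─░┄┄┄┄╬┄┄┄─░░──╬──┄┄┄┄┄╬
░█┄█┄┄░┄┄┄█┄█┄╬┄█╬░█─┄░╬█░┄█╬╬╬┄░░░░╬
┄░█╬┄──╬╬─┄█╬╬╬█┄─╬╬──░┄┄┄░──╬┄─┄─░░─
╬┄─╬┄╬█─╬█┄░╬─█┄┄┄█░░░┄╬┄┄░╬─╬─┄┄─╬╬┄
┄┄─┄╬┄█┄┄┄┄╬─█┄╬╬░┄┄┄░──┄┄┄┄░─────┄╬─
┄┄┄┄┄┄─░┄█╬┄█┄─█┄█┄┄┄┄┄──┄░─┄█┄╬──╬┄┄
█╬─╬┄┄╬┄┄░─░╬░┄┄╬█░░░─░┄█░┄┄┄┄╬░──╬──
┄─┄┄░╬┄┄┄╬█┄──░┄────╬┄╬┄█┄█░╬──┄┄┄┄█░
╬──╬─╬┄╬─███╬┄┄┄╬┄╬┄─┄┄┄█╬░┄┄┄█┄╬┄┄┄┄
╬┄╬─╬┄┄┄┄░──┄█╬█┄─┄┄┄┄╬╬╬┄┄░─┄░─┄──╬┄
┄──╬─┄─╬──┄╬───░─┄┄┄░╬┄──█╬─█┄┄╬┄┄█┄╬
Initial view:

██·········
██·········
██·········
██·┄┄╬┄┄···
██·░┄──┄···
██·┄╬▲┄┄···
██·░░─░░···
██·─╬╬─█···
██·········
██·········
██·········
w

███········
███········
███········
████┄┄╬┄┄··
███┄░┄──┄··
███╬┄▲┄┄┄··
███─░░─░░··
███──╬╬─█··
███········
███········
███········

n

███········
███········
███········
███╬─╬─░···
████┄┄╬┄┄··
███┄░▲──┄··
███╬┄╬┄┄┄··
███─░░─░░··
███──╬╬─█··
███········
███········

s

███········
███········
███╬─╬─░···
████┄┄╬┄┄··
███┄░┄──┄··
███╬┄▲┄┄┄··
███─░░─░░··
███──╬╬─█··
███········
███········
███········

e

██·········
██·········
██╬─╬─░····
███┄┄╬┄┄···
██┄░┄──┄···
██╬┄╬▲┄┄···
██─░░─░░···
██──╬╬─█···
██·········
██·········
██·········

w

███········
███········
███╬─╬─░···
████┄┄╬┄┄··
███┄░┄──┄··
███╬┄▲┄┄┄··
███─░░─░░··
███──╬╬─█··
███········
███········
███········

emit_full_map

╬─╬─░·
█┄┄╬┄┄
┄░┄──┄
╬┄▲┄┄┄
─░░─░░
──╬╬─█

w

████·······
████·······
████╬─╬─░··
█████┄┄╬┄┄·
████┄░┄──┄·
████╬▲╬┄┄┄·
████─░░─░░·
████──╬╬─█·
████·······
████·······
████·······

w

█████······
█████······
█████╬─╬─░·
██████┄┄╬┄┄
█████┄░┄──┄
█████▲┄╬┄┄┄
█████─░░─░░
█████──╬╬─█
█████······
█████······
█████······

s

█████······
█████╬─╬─░·
██████┄┄╬┄┄
█████┄░┄──┄
█████╬┄╬┄┄┄
█████▲░░─░░
█████──╬╬─█
█████─┄─···
█████······
█████······
█████······

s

█████╬─╬─░·
██████┄┄╬┄┄
█████┄░┄──┄
█████╬┄╬┄┄┄
█████─░░─░░
█████▲─╬╬─█
█████─┄─···
█████─┄─···
█████······
█████······
█████······

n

█████······
█████╬─╬─░·
██████┄┄╬┄┄
█████┄░┄──┄
█████╬┄╬┄┄┄
█████▲░░─░░
█████──╬╬─█
█████─┄─···
█████─┄─···
█████······
█████······

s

█████╬─╬─░·
██████┄┄╬┄┄
█████┄░┄──┄
█████╬┄╬┄┄┄
█████─░░─░░
█████▲─╬╬─█
█████─┄─···
█████─┄─···
█████······
█████······
█████······

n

█████······
█████╬─╬─░·
██████┄┄╬┄┄
█████┄░┄──┄
█████╬┄╬┄┄┄
█████▲░░─░░
█████──╬╬─█
█████─┄─···
█████─┄─···
█████······
█████······
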